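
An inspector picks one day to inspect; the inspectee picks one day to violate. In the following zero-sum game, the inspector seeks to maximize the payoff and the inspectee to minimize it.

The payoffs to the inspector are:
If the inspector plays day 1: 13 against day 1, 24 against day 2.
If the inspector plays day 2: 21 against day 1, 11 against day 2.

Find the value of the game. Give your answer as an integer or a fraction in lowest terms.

361/21

Row minima are 13 and 11, so the inspector's maximin is 13; column maxima are 21 and 24, so the inspectee's minimax is 21. These differ, so the equilibrium is in mixed strategies.
Let the inspector play day 1 with probability p. The inspectee is indifferent when 13p + 21(1−p) = 24p + 11(1−p), giving p = 10/21.
Let the inspectee play day 1 with probability q. The inspector is indifferent when 13q + 24(1−q) = 21q + 11(1−q), giving q = 13/21.
The value is 13·(13/21) + (24)·(8/21) = 361/21.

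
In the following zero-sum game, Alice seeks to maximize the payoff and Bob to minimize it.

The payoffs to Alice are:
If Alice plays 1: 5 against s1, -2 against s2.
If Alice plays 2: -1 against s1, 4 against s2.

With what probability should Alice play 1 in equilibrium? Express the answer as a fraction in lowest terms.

Row minima are -2 and -1, so Alice's maximin is -1; column maxima are 5 and 4, so Bob's minimax is 4. These differ, so the equilibrium is in mixed strategies.
Let Alice play 1 with probability p. Bob is indifferent when 5p − (1−p) = −2p + 4(1−p), giving p = 5/12.

5/12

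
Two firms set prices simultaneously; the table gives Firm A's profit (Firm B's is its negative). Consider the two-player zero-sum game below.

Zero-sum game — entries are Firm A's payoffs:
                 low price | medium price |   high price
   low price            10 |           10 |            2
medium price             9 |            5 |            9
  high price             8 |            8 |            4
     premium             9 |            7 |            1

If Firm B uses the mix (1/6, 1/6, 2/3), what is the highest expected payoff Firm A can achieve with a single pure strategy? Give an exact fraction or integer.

low price: (10)·(1/6) + (10)·(1/6) + (2)·(2/3) = 14/3.
medium price: (9)·(1/6) + (5)·(1/6) + (9)·(2/3) = 25/3.
high price: (8)·(1/6) + (8)·(1/6) + (4)·(2/3) = 16/3.
premium: (9)·(1/6) + (7)·(1/6) + (1)·(2/3) = 10/3.
The best pure response is medium price with expected payoff 25/3.

25/3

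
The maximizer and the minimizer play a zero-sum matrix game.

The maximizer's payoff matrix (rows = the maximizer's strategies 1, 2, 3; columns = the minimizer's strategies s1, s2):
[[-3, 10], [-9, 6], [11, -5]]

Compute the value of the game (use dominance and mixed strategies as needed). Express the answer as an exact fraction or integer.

95/29

Row 2 is strictly dominated by row 1, so the maximizer never plays it.
The remaining 2×2 game on (1, 3) × (s1, s2) has no saddle point. Let the maximizer play 1 with probability p; indifference gives −3p + 11(1−p) = 10p − 5(1−p), so p = 16/29.
Similarly the minimizer's optimal q on s1 is 15/29, and the value is -3·(15/29) + (10)·(14/29) = 95/29.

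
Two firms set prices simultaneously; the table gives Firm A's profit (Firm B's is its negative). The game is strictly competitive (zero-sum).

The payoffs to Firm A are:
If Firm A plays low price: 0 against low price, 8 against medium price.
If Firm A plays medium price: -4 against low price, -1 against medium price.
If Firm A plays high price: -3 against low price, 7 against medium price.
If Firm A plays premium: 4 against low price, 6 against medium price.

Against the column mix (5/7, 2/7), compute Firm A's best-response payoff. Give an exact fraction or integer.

low price: (0)·(5/7) + (8)·(2/7) = 16/7.
medium price: (-4)·(5/7) + (-1)·(2/7) = -22/7.
high price: (-3)·(5/7) + (7)·(2/7) = -1/7.
premium: (4)·(5/7) + (6)·(2/7) = 32/7.
The best pure response is premium with expected payoff 32/7.

32/7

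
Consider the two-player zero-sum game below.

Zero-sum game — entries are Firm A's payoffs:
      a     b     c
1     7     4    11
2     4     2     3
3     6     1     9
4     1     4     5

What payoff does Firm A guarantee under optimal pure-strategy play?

4

Row minima: 4, 2, 1, 1 → Firm A's maximin is 4.
Column maxima: 7, 4, 11 → Firm B's minimax is 4.
They coincide at (1, b), so the value is 4.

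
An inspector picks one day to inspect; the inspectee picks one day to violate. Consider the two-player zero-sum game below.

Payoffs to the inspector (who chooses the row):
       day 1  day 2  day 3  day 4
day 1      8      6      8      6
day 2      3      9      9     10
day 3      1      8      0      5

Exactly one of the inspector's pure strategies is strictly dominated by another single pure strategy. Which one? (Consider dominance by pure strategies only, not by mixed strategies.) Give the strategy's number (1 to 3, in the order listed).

3

Compare day 3 with day 2: 3 > 1, 9 > 8, 9 > 0, 10 > 5.
So day 2 strictly dominates day 3 for the inspector; day 3 is strictly dominated.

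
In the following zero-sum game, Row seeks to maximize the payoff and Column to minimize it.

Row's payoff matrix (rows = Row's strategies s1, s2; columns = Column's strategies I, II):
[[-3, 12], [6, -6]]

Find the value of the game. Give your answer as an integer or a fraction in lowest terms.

2

Row minima are -3 and -6, so Row's maximin is -3; column maxima are 6 and 12, so Column's minimax is 6. These differ, so the equilibrium is in mixed strategies.
Let Row play s1 with probability p. Column is indifferent when −3p + 6(1−p) = 12p − 6(1−p), giving p = 4/9.
Let Column play I with probability q. Row is indifferent when −3q + 12(1−q) = 6q − 6(1−q), giving q = 2/3.
The value is -3·(2/3) + (12)·(1/3) = 2.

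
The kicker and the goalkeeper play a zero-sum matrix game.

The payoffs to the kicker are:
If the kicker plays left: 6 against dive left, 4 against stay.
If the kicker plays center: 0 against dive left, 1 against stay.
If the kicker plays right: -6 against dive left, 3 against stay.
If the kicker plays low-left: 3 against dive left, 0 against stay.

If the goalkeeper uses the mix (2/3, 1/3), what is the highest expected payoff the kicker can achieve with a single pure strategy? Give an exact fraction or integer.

left: (6)·(2/3) + (4)·(1/3) = 16/3.
center: (0)·(2/3) + (1)·(1/3) = 1/3.
right: (-6)·(2/3) + (3)·(1/3) = -3.
low-left: (3)·(2/3) + (0)·(1/3) = 2.
The best pure response is left with expected payoff 16/3.

16/3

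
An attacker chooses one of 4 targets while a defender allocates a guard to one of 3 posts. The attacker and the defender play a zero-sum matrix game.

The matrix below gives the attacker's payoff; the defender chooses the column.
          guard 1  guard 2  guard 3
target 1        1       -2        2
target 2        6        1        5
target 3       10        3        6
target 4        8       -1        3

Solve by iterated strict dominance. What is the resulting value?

Column guard 3 is strictly dominated by guard 2 for the defender (-2<2, 1<5, 3<6, -1<3); eliminate guard 3.
Row target 2 is strictly dominated by row target 3 (10>6, 3>1); eliminate target 2.
Row target 4 is strictly dominated by row target 3 (10>8, 3>-1); eliminate target 4.
Row target 1 is strictly dominated by row target 3 (10>1, 3>-2); eliminate target 1.
Column guard 1 is strictly dominated by guard 2 for the defender (3<10); eliminate guard 1.
Only (target 3, guard 2) remains, with payoff 3.

3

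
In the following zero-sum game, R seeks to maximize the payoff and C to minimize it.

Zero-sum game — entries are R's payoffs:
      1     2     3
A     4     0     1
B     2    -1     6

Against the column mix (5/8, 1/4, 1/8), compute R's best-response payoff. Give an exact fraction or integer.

A: (4)·(5/8) + (0)·(1/4) + (1)·(1/8) = 21/8.
B: (2)·(5/8) + (-1)·(1/4) + (6)·(1/8) = 7/4.
The best pure response is A with expected payoff 21/8.

21/8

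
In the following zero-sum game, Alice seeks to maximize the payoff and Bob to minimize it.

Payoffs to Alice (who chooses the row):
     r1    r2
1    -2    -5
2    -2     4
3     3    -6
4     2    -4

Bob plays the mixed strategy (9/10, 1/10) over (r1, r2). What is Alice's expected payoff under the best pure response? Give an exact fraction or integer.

1: (-2)·(9/10) + (-5)·(1/10) = -23/10.
2: (-2)·(9/10) + (4)·(1/10) = -7/5.
3: (3)·(9/10) + (-6)·(1/10) = 21/10.
4: (2)·(9/10) + (-4)·(1/10) = 7/5.
The best pure response is 3 with expected payoff 21/10.

21/10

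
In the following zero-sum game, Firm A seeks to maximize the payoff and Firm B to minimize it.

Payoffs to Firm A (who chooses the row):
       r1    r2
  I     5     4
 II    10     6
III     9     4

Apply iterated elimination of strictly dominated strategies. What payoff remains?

Row I is strictly dominated by row II (10>5, 6>4); eliminate I.
Column r1 is strictly dominated by r2 for Firm B (6<10, 4<9); eliminate r1.
Row III is strictly dominated by row II (6>4); eliminate III.
Only (II, r2) remains, with payoff 6.

6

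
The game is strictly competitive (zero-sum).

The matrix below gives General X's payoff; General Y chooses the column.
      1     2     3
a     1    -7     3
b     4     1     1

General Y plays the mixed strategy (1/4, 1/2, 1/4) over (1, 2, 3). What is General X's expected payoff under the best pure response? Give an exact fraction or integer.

a: (1)·(1/4) + (-7)·(1/2) + (3)·(1/4) = -5/2.
b: (4)·(1/4) + (1)·(1/2) + (1)·(1/4) = 7/4.
The best pure response is b with expected payoff 7/4.

7/4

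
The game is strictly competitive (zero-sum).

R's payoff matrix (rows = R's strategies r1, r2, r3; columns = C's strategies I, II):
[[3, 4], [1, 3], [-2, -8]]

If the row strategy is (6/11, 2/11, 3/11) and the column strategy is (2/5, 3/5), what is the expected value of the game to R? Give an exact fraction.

Against (2/5, 3/5), each row's expected payoff is r1: 18/5; r2: 11/5; r3: -28/5.
Taking the (6/11, 2/11, 3/11)-weighted average: (6/11)·(18/5) + (2/11)·(11/5) + (3/11)·(-28/5) = 46/55.

46/55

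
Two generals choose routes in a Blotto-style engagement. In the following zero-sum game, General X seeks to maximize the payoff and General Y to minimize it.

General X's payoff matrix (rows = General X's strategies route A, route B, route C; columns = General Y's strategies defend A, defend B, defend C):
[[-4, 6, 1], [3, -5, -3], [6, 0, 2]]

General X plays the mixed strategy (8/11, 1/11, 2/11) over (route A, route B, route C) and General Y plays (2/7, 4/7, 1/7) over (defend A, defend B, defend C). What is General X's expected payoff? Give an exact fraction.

Against (2/7, 4/7, 1/7), each row's expected payoff is route A: 17/7; route B: -17/7; route C: 2.
Taking the (8/11, 1/11, 2/11)-weighted average: (8/11)·(17/7) + (1/11)·(-17/7) + (2/11)·(2) = 21/11.

21/11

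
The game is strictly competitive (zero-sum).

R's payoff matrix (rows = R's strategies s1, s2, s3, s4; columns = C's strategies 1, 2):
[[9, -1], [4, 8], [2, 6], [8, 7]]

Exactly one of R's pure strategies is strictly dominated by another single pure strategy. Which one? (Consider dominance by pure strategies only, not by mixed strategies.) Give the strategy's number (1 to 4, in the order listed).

Compare s3 with s2: 4 > 2, 8 > 6.
So s2 strictly dominates s3 for R; s3 is strictly dominated.

3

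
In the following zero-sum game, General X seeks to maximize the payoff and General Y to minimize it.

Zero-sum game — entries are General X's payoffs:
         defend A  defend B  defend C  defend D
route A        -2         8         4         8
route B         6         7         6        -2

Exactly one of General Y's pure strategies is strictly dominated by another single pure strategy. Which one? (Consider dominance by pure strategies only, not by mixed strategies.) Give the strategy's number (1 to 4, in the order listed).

2

General Y prefers columns that give General X less. Compare defend B with defend A: -2 < 8, 6 < 7.
So defend A strictly dominates defend B for General Y; defend B is strictly dominated.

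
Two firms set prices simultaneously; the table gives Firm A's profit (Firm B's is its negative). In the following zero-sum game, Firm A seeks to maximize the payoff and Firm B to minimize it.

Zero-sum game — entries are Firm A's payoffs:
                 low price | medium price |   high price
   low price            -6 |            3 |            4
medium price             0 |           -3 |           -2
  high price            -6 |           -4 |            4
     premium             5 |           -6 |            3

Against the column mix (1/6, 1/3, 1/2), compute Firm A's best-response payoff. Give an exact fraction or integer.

low price: (-6)·(1/6) + (3)·(1/3) + (4)·(1/2) = 2.
medium price: (0)·(1/6) + (-3)·(1/3) + (-2)·(1/2) = -2.
high price: (-6)·(1/6) + (-4)·(1/3) + (4)·(1/2) = -1/3.
premium: (5)·(1/6) + (-6)·(1/3) + (3)·(1/2) = 1/3.
The best pure response is low price with expected payoff 2.

2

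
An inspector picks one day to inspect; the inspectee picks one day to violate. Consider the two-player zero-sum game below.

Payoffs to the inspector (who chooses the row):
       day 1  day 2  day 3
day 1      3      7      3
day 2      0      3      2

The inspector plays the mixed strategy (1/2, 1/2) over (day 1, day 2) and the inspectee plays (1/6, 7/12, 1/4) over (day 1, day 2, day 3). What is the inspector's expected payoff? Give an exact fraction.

91/24

Against (1/6, 7/12, 1/4), each row's expected payoff is day 1: 16/3; day 2: 9/4.
Taking the (1/2, 1/2)-weighted average: (1/2)·(16/3) + (1/2)·(9/4) = 91/24.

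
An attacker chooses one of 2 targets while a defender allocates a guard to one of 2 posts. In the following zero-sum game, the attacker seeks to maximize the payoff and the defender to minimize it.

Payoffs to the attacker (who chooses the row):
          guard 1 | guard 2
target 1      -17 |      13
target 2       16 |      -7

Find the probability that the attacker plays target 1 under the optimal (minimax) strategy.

Row minima are -17 and -7, so the attacker's maximin is -7; column maxima are 16 and 13, so the defender's minimax is 13. These differ, so the equilibrium is in mixed strategies.
Let the attacker play target 1 with probability p. The defender is indifferent when −17p + 16(1−p) = 13p − 7(1−p), giving p = 23/53.

23/53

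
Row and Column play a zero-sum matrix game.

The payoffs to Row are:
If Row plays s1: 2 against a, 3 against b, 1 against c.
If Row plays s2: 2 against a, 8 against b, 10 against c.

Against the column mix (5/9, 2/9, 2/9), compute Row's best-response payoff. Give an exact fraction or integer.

s1: (2)·(5/9) + (3)·(2/9) + (1)·(2/9) = 2.
s2: (2)·(5/9) + (8)·(2/9) + (10)·(2/9) = 46/9.
The best pure response is s2 with expected payoff 46/9.

46/9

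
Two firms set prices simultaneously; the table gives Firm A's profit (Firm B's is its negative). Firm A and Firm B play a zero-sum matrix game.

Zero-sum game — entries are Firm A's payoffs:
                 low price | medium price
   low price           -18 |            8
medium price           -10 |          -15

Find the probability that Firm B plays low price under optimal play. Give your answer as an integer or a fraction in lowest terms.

23/31

Row minima are -18 and -15, so Firm A's maximin is -15; column maxima are -10 and 8, so Firm B's minimax is -10. These differ, so the equilibrium is in mixed strategies.
Let Firm B play low price with probability q. Firm A is indifferent when −18q + 8(1−q) = −10q − 15(1−q), giving q = 23/31.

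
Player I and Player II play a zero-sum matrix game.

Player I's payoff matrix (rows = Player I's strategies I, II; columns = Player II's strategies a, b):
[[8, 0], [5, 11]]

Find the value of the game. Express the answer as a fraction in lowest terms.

Row minima are 0 and 5, so Player I's maximin is 5; column maxima are 8 and 11, so Player II's minimax is 8. These differ, so the equilibrium is in mixed strategies.
Let Player I play I with probability p. Player II is indifferent when 8p + 5(1−p) = 11(1−p), giving p = 3/7.
Let Player II play a with probability q. Player I is indifferent when 8q = 5q + 11(1−q), giving q = 11/14.
The value is 8·(11/14) + (0)·(3/14) = 44/7.

44/7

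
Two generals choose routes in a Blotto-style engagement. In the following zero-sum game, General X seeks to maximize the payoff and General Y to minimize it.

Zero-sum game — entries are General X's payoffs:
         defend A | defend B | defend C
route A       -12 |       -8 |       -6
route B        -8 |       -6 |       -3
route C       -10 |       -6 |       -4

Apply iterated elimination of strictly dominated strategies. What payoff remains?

Row route A is strictly dominated by row route B (-8>-12, -6>-8, -3>-6); eliminate route A.
Column defend B is strictly dominated by defend A for General Y (-8<-6, -10<-6); eliminate defend B.
Row route C is strictly dominated by row route B (-8>-10, -3>-4); eliminate route C.
Column defend C is strictly dominated by defend A for General Y (-8<-3); eliminate defend C.
Only (route B, defend A) remains, with payoff -8.

-8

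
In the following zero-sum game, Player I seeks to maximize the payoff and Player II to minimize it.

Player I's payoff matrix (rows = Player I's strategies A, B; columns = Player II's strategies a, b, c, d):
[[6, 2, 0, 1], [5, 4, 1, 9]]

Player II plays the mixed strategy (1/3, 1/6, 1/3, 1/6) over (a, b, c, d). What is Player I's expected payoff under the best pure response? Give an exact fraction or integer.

A: (6)·(1/3) + (2)·(1/6) + (0)·(1/3) + (1)·(1/6) = 5/2.
B: (5)·(1/3) + (4)·(1/6) + (1)·(1/3) + (9)·(1/6) = 25/6.
The best pure response is B with expected payoff 25/6.

25/6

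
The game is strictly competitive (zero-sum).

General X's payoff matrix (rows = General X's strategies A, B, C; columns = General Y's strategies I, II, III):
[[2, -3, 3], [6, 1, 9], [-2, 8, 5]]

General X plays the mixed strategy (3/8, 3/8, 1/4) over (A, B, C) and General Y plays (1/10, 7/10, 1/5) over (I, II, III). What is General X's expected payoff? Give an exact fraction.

91/40

Against (1/10, 7/10, 1/5), each row's expected payoff is A: -13/10; B: 31/10; C: 32/5.
Taking the (3/8, 3/8, 1/4)-weighted average: (3/8)·(-13/10) + (3/8)·(31/10) + (1/4)·(32/5) = 91/40.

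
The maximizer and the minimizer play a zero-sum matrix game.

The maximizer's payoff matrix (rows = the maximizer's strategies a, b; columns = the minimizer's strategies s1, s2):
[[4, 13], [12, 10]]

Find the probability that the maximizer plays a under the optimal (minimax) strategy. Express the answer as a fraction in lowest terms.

Row minima are 4 and 10, so the maximizer's maximin is 10; column maxima are 12 and 13, so the minimizer's minimax is 12. These differ, so the equilibrium is in mixed strategies.
Let the maximizer play a with probability p. The minimizer is indifferent when 4p + 12(1−p) = 13p + 10(1−p), giving p = 2/11.

2/11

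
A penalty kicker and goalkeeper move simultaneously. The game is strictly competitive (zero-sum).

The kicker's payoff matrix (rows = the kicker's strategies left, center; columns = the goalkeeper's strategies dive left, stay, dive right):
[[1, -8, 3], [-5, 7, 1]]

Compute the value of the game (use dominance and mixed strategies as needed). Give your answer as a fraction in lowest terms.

-11/7

Column dive right is strictly dominated by dive left for the goalkeeper (it gives the kicker more in every row).
The remaining 2×2 game on (left, center) × (dive left, stay) has no saddle point. Let the kicker play left with probability p; indifference gives p − 5(1−p) = −8p + 7(1−p), so p = 4/7.
Similarly the goalkeeper's optimal q on dive left is 5/7, and the value is 1·(5/7) + (-8)·(2/7) = -11/7.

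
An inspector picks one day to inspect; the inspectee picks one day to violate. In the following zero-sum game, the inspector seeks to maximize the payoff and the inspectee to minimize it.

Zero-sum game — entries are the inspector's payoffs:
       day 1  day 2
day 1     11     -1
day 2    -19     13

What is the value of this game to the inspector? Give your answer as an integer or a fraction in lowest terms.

31/11

Row minima are -1 and -19, so the inspector's maximin is -1; column maxima are 11 and 13, so the inspectee's minimax is 11. These differ, so the equilibrium is in mixed strategies.
Let the inspector play day 1 with probability p. The inspectee is indifferent when 11p − 19(1−p) = −p + 13(1−p), giving p = 8/11.
Let the inspectee play day 1 with probability q. The inspector is indifferent when 11q − (1−q) = −19q + 13(1−q), giving q = 7/22.
The value is 11·(7/22) + (-1)·(15/22) = 31/11.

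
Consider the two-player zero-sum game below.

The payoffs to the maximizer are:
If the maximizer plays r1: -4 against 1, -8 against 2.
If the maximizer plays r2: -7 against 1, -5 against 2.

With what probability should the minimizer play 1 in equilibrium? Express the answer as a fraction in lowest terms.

1/2

Row minima are -8 and -7, so the maximizer's maximin is -7; column maxima are -4 and -5, so the minimizer's minimax is -5. These differ, so the equilibrium is in mixed strategies.
Let the minimizer play 1 with probability q. The maximizer is indifferent when −4q − 8(1−q) = −7q − 5(1−q), giving q = 1/2.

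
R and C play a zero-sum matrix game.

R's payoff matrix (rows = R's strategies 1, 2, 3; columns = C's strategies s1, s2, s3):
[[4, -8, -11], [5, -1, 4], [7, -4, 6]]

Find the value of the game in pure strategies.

Row minima: -11, -1, -4 → R's maximin is -1.
Column maxima: 7, -1, 6 → C's minimax is -1.
They coincide at (2, s2), so the value is -1.

-1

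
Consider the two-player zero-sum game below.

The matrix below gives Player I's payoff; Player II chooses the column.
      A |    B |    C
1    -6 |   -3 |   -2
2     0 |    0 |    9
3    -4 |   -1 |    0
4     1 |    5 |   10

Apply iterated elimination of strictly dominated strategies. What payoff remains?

1

Column C is strictly dominated by A for Player II (-6<-2, 0<9, -4<0, 1<10); eliminate C.
Row 3 is strictly dominated by row 2 (0>-4, 0>-1); eliminate 3.
Row 1 is strictly dominated by row 2 (0>-6, 0>-3); eliminate 1.
Row 2 is strictly dominated by row 4 (1>0, 5>0); eliminate 2.
Column B is strictly dominated by A for Player II (1<5); eliminate B.
Only (4, A) remains, with payoff 1.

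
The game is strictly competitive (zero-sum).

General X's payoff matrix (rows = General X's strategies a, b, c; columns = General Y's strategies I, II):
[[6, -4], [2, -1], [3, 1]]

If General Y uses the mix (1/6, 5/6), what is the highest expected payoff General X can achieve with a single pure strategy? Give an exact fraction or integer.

a: (6)·(1/6) + (-4)·(5/6) = -7/3.
b: (2)·(1/6) + (-1)·(5/6) = -1/2.
c: (3)·(1/6) + (1)·(5/6) = 4/3.
The best pure response is c with expected payoff 4/3.

4/3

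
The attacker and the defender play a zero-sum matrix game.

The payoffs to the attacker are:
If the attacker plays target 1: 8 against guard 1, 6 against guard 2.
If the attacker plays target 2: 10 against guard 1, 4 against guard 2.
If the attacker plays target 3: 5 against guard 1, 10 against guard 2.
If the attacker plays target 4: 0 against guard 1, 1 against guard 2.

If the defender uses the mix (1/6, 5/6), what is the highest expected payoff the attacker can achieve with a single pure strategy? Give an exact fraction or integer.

55/6

target 1: (8)·(1/6) + (6)·(5/6) = 19/3.
target 2: (10)·(1/6) + (4)·(5/6) = 5.
target 3: (5)·(1/6) + (10)·(5/6) = 55/6.
target 4: (0)·(1/6) + (1)·(5/6) = 5/6.
The best pure response is target 3 with expected payoff 55/6.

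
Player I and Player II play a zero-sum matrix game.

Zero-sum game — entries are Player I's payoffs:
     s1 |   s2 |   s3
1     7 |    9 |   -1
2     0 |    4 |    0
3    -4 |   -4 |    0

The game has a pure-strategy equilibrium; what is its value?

0

Row minima: -1, 0, -4 → Player I's maximin is 0.
Column maxima: 7, 9, 0 → Player II's minimax is 0.
They coincide at (2, s3), so the value is 0.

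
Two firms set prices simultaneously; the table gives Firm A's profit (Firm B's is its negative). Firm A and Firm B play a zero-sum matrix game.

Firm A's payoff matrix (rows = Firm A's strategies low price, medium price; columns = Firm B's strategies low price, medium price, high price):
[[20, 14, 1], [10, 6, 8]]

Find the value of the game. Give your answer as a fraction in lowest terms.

Column low price is strictly dominated by medium price for Firm B (it gives Firm A more in every row).
The remaining 2×2 game on (low price, medium price) × (medium price, high price) has no saddle point. Let Firm A play low price with probability p; indifference gives 14p + 6(1−p) = p + 8(1−p), so p = 2/15.
Similarly Firm B's optimal q on medium price is 7/15, and the value is 14·(7/15) + (1)·(8/15) = 106/15.

106/15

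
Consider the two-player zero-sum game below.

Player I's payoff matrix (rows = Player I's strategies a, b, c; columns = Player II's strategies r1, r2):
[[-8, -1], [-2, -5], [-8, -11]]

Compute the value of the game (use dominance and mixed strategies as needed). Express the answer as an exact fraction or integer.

Row c is strictly dominated by row b, so Player I never plays it.
The remaining 2×2 game on (a, b) × (r1, r2) has no saddle point. Let Player I play a with probability p; indifference gives −8p − 2(1−p) = −p − 5(1−p), so p = 3/10.
Similarly Player II's optimal q on r1 is 2/5, and the value is -8·(2/5) + (-1)·(3/5) = -19/5.

-19/5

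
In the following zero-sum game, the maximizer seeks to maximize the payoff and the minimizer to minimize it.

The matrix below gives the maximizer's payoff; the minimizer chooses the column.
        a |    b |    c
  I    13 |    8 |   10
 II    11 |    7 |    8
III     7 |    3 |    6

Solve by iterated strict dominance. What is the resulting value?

Row II is strictly dominated by row I (13>11, 8>7, 10>8); eliminate II.
Row III is strictly dominated by row I (13>7, 8>3, 10>6); eliminate III.
Column a is strictly dominated by b for the minimizer (8<13); eliminate a.
Column c is strictly dominated by b for the minimizer (8<10); eliminate c.
Only (I, b) remains, with payoff 8.

8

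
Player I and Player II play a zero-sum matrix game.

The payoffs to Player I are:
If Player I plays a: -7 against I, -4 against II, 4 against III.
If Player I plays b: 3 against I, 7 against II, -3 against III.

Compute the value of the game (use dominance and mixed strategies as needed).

-9/17

Column II is strictly dominated by I for Player II (it gives Player I more in every row).
The remaining 2×2 game on (a, b) × (I, III) has no saddle point. Let Player I play a with probability p; indifference gives −7p + 3(1−p) = 4p − 3(1−p), so p = 6/17.
Similarly Player II's optimal q on I is 7/17, and the value is -7·(7/17) + (4)·(10/17) = -9/17.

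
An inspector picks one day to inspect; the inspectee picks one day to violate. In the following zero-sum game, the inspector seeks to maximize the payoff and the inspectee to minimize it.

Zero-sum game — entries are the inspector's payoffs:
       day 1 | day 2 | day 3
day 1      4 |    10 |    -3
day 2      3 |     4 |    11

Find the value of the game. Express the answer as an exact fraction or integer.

53/15

Column day 2 is strictly dominated by day 1 for the inspectee (it gives the inspector more in every row).
The remaining 2×2 game on (day 1, day 2) × (day 1, day 3) has no saddle point. Let the inspector play day 1 with probability p; indifference gives 4p + 3(1−p) = −3p + 11(1−p), so p = 8/15.
Similarly the inspectee's optimal q on day 1 is 14/15, and the value is 4·(14/15) + (-3)·(1/15) = 53/15.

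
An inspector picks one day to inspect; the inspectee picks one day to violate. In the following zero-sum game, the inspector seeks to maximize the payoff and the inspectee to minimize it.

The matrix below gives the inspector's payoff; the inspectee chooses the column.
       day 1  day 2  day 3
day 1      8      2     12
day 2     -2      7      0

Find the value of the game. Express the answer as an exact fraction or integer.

Column day 3 is strictly dominated by day 1 for the inspectee (it gives the inspector more in every row).
The remaining 2×2 game on (day 1, day 2) × (day 1, day 2) has no saddle point. Let the inspector play day 1 with probability p; indifference gives 8p − 2(1−p) = 2p + 7(1−p), so p = 3/5.
Similarly the inspectee's optimal q on day 1 is 1/3, and the value is 8·(1/3) + (2)·(2/3) = 4.

4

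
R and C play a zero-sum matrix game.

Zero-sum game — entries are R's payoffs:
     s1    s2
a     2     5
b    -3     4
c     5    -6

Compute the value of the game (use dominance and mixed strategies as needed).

37/14

Row b is strictly dominated by row a, so R never plays it.
The remaining 2×2 game on (a, c) × (s1, s2) has no saddle point. Let R play a with probability p; indifference gives 2p + 5(1−p) = 5p − 6(1−p), so p = 11/14.
Similarly C's optimal q on s1 is 11/14, and the value is 2·(11/14) + (5)·(3/14) = 37/14.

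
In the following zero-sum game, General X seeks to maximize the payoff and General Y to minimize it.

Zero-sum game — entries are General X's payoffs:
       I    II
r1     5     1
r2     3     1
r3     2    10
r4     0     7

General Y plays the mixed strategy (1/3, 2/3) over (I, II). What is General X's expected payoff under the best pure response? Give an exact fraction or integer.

22/3

r1: (5)·(1/3) + (1)·(2/3) = 7/3.
r2: (3)·(1/3) + (1)·(2/3) = 5/3.
r3: (2)·(1/3) + (10)·(2/3) = 22/3.
r4: (0)·(1/3) + (7)·(2/3) = 14/3.
The best pure response is r3 with expected payoff 22/3.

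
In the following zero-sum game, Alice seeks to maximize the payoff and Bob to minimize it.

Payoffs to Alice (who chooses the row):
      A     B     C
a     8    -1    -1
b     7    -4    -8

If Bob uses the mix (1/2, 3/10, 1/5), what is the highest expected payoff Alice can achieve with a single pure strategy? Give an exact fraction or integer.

7/2

a: (8)·(1/2) + (-1)·(3/10) + (-1)·(1/5) = 7/2.
b: (7)·(1/2) + (-4)·(3/10) + (-8)·(1/5) = 7/10.
The best pure response is a with expected payoff 7/2.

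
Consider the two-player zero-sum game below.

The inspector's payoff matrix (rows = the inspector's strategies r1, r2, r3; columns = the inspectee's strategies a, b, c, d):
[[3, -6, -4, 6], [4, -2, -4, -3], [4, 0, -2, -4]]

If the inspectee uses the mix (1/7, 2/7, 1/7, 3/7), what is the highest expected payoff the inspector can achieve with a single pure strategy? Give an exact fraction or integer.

5/7

r1: (3)·(1/7) + (-6)·(2/7) + (-4)·(1/7) + (6)·(3/7) = 5/7.
r2: (4)·(1/7) + (-2)·(2/7) + (-4)·(1/7) + (-3)·(3/7) = -13/7.
r3: (4)·(1/7) + (0)·(2/7) + (-2)·(1/7) + (-4)·(3/7) = -10/7.
The best pure response is r1 with expected payoff 5/7.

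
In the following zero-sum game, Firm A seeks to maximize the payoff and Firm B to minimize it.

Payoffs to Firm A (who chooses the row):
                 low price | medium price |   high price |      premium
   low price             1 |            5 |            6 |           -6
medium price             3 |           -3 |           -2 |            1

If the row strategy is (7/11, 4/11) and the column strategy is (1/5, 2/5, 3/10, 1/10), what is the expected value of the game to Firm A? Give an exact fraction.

Against (1/5, 2/5, 3/10, 1/10), each row's expected payoff is low price: 17/5; medium price: -11/10.
Taking the (7/11, 4/11)-weighted average: (7/11)·(17/5) + (4/11)·(-11/10) = 97/55.

97/55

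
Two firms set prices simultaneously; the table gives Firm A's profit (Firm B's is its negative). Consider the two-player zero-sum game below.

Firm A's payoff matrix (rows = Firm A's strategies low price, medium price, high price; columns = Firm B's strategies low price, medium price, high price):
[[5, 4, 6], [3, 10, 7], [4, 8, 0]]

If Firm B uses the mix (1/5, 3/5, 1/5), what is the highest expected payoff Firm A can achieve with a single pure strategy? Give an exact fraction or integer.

8

low price: (5)·(1/5) + (4)·(3/5) + (6)·(1/5) = 23/5.
medium price: (3)·(1/5) + (10)·(3/5) + (7)·(1/5) = 8.
high price: (4)·(1/5) + (8)·(3/5) + (0)·(1/5) = 28/5.
The best pure response is medium price with expected payoff 8.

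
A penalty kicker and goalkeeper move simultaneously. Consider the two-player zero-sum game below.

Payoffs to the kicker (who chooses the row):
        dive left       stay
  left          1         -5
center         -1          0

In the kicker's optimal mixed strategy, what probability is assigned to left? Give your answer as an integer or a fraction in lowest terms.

1/7

Row minima are -5 and -1, so the kicker's maximin is -1; column maxima are 1 and 0, so the goalkeeper's minimax is 0. These differ, so the equilibrium is in mixed strategies.
Let the kicker play left with probability p. The goalkeeper is indifferent when p − (1−p) = −5p, giving p = 1/7.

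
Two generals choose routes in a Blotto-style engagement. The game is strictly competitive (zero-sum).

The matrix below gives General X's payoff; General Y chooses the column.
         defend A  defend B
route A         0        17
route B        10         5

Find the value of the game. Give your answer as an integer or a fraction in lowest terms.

85/11

Row minima are 0 and 5, so General X's maximin is 5; column maxima are 10 and 17, so General Y's minimax is 10. These differ, so the equilibrium is in mixed strategies.
Let General X play route A with probability p. General Y is indifferent when 10(1−p) = 17p + 5(1−p), giving p = 5/22.
Let General Y play defend A with probability q. General X is indifferent when 17(1−q) = 10q + 5(1−q), giving q = 6/11.
The value is 0·(6/11) + (17)·(5/11) = 85/11.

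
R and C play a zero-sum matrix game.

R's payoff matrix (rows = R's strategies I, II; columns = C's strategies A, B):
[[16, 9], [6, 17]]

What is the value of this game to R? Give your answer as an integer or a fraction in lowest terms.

109/9

Row minima are 9 and 6, so R's maximin is 9; column maxima are 16 and 17, so C's minimax is 16. These differ, so the equilibrium is in mixed strategies.
Let R play I with probability p. C is indifferent when 16p + 6(1−p) = 9p + 17(1−p), giving p = 11/18.
Let C play A with probability q. R is indifferent when 16q + 9(1−q) = 6q + 17(1−q), giving q = 4/9.
The value is 16·(4/9) + (9)·(5/9) = 109/9.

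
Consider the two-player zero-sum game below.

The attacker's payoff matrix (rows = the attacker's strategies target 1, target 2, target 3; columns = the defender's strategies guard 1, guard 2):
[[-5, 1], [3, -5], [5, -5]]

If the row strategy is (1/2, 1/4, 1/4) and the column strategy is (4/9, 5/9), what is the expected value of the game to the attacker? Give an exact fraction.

Against (4/9, 5/9), each row's expected payoff is target 1: -5/3; target 2: -13/9; target 3: -5/9.
Taking the (1/2, 1/4, 1/4)-weighted average: (1/2)·(-5/3) + (1/4)·(-13/9) + (1/4)·(-5/9) = -4/3.

-4/3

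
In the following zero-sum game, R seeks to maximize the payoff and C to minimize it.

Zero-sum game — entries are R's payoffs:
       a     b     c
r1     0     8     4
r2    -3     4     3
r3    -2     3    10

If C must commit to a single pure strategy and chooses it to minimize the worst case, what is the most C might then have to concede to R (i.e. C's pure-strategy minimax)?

0

The worst case (largest entry) in each column is a: 0, b: 8, c: 10.
The best (smallest) of these is 0.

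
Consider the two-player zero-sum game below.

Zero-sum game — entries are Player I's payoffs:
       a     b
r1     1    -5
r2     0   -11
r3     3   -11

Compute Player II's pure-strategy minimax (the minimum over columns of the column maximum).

The worst case (largest entry) in each column is a: 3, b: -5.
The best (smallest) of these is -5.

-5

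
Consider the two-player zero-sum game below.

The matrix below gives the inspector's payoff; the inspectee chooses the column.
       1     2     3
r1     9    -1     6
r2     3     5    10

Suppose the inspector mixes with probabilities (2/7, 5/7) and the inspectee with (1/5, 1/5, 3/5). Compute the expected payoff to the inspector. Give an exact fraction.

242/35

Against (1/5, 1/5, 3/5), each row's expected payoff is r1: 26/5; r2: 38/5.
Taking the (2/7, 5/7)-weighted average: (2/7)·(26/5) + (5/7)·(38/5) = 242/35.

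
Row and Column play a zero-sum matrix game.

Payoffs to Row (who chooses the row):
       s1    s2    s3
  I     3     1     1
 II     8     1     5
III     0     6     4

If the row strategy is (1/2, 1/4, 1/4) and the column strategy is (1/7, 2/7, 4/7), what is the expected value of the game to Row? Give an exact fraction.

19/7

Against (1/7, 2/7, 4/7), each row's expected payoff is I: 9/7; II: 30/7; III: 4.
Taking the (1/2, 1/4, 1/4)-weighted average: (1/2)·(9/7) + (1/4)·(30/7) + (1/4)·(4) = 19/7.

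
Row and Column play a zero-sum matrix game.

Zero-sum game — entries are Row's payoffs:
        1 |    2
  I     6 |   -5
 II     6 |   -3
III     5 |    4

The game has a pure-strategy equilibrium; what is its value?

4

Row minima: -5, -3, 4 → Row's maximin is 4.
Column maxima: 6, 4 → Column's minimax is 4.
They coincide at (III, 2), so the value is 4.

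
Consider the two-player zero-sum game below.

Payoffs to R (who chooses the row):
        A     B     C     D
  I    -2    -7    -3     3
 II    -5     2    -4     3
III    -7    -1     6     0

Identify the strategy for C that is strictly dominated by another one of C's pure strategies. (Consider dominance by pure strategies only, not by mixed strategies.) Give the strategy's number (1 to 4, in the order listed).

4

C prefers columns that give R less. Compare D with A: -2 < 3, -5 < 3, -7 < 0.
So A strictly dominates D for C; D is strictly dominated.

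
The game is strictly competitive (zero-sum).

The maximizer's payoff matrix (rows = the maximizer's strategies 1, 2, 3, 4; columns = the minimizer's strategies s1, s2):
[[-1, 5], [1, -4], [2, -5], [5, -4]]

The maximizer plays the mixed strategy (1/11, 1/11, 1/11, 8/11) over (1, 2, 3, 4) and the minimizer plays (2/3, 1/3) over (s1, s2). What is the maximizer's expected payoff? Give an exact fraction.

16/11

Against (2/3, 1/3), each row's expected payoff is 1: 1; 2: -2/3; 3: -1/3; 4: 2.
Taking the (1/11, 1/11, 1/11, 8/11)-weighted average: (1/11)·(1) + (1/11)·(-2/3) + (1/11)·(-1/3) + (8/11)·(2) = 16/11.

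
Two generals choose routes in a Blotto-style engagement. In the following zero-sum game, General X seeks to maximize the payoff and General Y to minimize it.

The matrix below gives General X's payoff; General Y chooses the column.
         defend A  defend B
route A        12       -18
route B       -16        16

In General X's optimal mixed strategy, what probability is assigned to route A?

Row minima are -18 and -16, so General X's maximin is -16; column maxima are 12 and 16, so General Y's minimax is 12. These differ, so the equilibrium is in mixed strategies.
Let General X play route A with probability p. General Y is indifferent when 12p − 16(1−p) = −18p + 16(1−p), giving p = 16/31.

16/31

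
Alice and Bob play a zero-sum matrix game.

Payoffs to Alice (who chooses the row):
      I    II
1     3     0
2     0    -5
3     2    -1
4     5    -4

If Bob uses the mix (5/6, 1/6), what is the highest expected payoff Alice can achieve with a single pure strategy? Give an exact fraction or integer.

1: (3)·(5/6) + (0)·(1/6) = 5/2.
2: (0)·(5/6) + (-5)·(1/6) = -5/6.
3: (2)·(5/6) + (-1)·(1/6) = 3/2.
4: (5)·(5/6) + (-4)·(1/6) = 7/2.
The best pure response is 4 with expected payoff 7/2.

7/2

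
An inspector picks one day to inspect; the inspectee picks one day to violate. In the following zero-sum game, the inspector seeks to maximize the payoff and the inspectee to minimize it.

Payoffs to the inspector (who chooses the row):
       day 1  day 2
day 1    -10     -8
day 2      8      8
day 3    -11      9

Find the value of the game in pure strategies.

8

Row minima: -10, 8, -11 → the inspector's maximin is 8.
Column maxima: 8, 9 → the inspectee's minimax is 8.
They coincide at (day 2, day 1), so the value is 8.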